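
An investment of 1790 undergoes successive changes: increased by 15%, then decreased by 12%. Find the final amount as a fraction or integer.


Start: 1790
Step 1: increase by 15% => multiply by 115/100
  1790 * 115/100 = 4117/2
Step 2: decrease by 12% => multiply by 88/100
  4117/2 * 88/100 = 45287/25
Final value = 45287/25

45287/25


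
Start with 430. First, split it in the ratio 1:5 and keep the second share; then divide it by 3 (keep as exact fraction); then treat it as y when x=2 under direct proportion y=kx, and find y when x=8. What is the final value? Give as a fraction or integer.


Start with 430.
Step 1: Split 1:5, second share = 430 * 5/6 = 1075/3
Step 2: Divide by 3: 1075/3 / 3 = 1075/9
Step 3: Direct prop: k = (1075/9)/2; new y = k*8 = 1075/9*8/2 = 4300/9
Final result = 4300/9

4300/9


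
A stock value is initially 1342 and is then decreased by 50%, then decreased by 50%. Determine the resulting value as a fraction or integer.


Start: 1342
Step 1: decrease by 50% => multiply by 50/100
  1342 * 50/100 = 671
Step 2: decrease by 50% => multiply by 50/100
  671 * 50/100 = 671/2
Final value = 671/2

671/2


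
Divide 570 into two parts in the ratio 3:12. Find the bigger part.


Total parts = 3 + 12 = 15
Value per part = 570 / 15 = 38
First share = 3 * 38 = 114
Second share = 12 * 38 = 456
Larger share = 456

456


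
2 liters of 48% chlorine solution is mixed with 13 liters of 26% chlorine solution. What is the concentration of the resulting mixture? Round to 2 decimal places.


Solute in mixture 1 = 48% of 2 L = 2*48/100 = 24/25 L
Solute in mixture 2 = 26% of 13 L = 13*26/100 = 169/50 L
Total solute = 24/25 + 169/50 = 217/50 L
Total volume = 2 + 13 = 15 L
Final concentration = 217/50/15 * 100 = 28.93%

28.93


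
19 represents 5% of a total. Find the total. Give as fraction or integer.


Given: 19 is 5% of the whole
Set up: 19 = 5/100 * whole
whole = 19 * 100 / 5
whole = 1900 / 5
whole = 380

380


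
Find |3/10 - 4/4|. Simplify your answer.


Simplify: 3/10 = 3/10 and 4/4 = 1
Find common denominator: LCD = 10
Convert: 3/10 and 10/10
Difference = |3 - 10|/10 = 7/10
Simplified = 7/10

7/10


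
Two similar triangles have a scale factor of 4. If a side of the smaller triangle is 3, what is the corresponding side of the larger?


Similar triangles have proportional sides
Scale factor = 4
Smaller side = 3
Corresponding larger side = 3 * 4
= 12

12


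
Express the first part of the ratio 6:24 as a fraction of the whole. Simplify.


Total parts = 6 + 24 = 30
First part fraction = 6/30
Simplify: 6/30 = 1/5

1/5


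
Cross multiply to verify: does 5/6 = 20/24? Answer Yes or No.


Cross multiply to check 5/6 = 20/24
Left cross product: 5 * 24 = 120
Right cross product: 6 * 20 = 120
120 = 120
Equal, so proportions match => Yes

Yes


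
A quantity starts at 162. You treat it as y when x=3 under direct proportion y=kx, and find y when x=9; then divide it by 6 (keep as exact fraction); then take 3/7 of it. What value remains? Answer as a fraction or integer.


Start with 162.
Step 1: Direct prop: k = (162)/3; new y = k*9 = 162*9/3 = 486
Step 2: Divide by 6: 486 / 6 = 81
Step 3: Take 3/7: 81 * 3/7 = 243/7
Final result = 243/7

243/7


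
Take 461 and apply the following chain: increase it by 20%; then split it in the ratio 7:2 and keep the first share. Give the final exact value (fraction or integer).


Start with 461.
Step 1: Increase by 20%: 461 * 120/100 = 2766/5
Step 2: Split 7:2, first share = 2766/5 * 7/9 = 6454/15
Final result = 6454/15

6454/15


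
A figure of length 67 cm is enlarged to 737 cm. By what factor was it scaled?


Original length = 67 cm
Scaled length = 737 cm
Scale factor = 737 / 67
= 11

11


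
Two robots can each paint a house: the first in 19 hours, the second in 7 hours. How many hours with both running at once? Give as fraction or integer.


Rate of A = 1/19 job per hour
Rate of B = 1/7 job per hour
Combined rate = 1/19 + 1/7
Find common denominator: (7 + 19)/(19*7) = 26/133
Combined rate = 26/133 job per hour
Time together = 1 / (26/133) = 133/26 hours

133/26


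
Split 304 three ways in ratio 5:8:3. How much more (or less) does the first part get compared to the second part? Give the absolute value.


Total parts = 5 + 8 + 3 = 16
Value per part = 304 / 16 = 19
Shares: 5*19=95, 8*19=152, 3*19=57
First share = 95, second share = 152
Difference = |95 - 152| = 57

57


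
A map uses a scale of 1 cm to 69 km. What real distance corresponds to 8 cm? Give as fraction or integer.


Map scale: 1 cm = 69 km
Measured distance on map = 8 cm
Set up proportion: 8 * 69 / 1
= 552 / 1
= 552 km

552


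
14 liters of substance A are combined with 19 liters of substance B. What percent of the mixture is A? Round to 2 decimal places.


Volume of A = 14 L
Volume of B = 19 L
Total volume = 14 + 19 = 33 L
Percentage of A = (14/33) * 100
= 42.42%

42.42


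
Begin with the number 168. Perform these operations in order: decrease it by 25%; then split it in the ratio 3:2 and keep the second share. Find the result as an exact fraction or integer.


Start with 168.
Step 1: Decrease by 25%: 168 * 75/100 = 126
Step 2: Split 3:2, second share = 126 * 2/5 = 252/5
Final result = 252/5

252/5


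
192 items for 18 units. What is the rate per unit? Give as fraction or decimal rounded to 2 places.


Total items = 192
Number of units = 18
Unit rate = 192 / 18
= 10.67 items per unit

10.67


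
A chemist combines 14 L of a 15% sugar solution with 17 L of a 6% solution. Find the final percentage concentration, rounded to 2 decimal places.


Solute in mixture 1 = 15% of 14 L = 14*15/100 = 21/10 L
Solute in mixture 2 = 6% of 17 L = 17*6/100 = 51/50 L
Total solute = 21/10 + 51/50 = 78/25 L
Total volume = 14 + 17 = 31 L
Final concentration = 78/25/31 * 100 = 10.06%

10.06


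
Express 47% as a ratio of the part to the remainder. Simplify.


Part = 47%, Remainder = 53%
Ratio = 47:53
GCD(47, 53) = 1
Simplify: 47:53 = 47:53

47:53


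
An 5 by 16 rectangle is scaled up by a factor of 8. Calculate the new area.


Original dimensions: 5 x 16
Enlargement factor = 8
New width = 5 * 8 = 40
New height = 16 * 8 = 128
New area = 40 * 128 = 5120

5120


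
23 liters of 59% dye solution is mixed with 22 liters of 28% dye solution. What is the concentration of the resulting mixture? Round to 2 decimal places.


Solute in mixture 1 = 59% of 23 L = 23*59/100 = 1357/100 L
Solute in mixture 2 = 28% of 22 L = 22*28/100 = 154/25 L
Total solute = 1357/100 + 154/25 = 1973/100 L
Total volume = 23 + 22 = 45 L
Final concentration = 1973/100/45 * 100 = 43.84%

43.84


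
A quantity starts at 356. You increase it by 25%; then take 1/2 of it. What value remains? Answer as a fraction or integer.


Start with 356.
Step 1: Increase by 25%: 356 * 125/100 = 445
Step 2: Take 1/2: 445 * 1/2 = 445/2
Final result = 445/2

445/2


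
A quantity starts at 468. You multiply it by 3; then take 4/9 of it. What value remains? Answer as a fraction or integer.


Start with 468.
Step 1: Multiply by 3: 468 * 3 = 1404
Step 2: Take 4/9: 1404 * 4/9 = 624
Final result = 624

624


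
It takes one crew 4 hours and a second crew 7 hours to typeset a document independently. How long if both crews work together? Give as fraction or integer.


Rate of A = 1/4 job per hour
Rate of B = 1/7 job per hour
Combined rate = 1/4 + 1/7
Find common denominator: (7 + 4)/(4*7) = 11/28
Combined rate = 11/28 job per hour
Time together = 1 / (11/28) = 28/11 hours

28/11


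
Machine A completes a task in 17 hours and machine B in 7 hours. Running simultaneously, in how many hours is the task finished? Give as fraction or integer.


Rate of A = 1/17 job per hour
Rate of B = 1/7 job per hour
Combined rate = 1/17 + 1/7
Find common denominator: (7 + 17)/(17*7) = 24/119
Combined rate = 24/119 job per hour
Time together = 1 / (24/119) = 119/24 hours

119/24


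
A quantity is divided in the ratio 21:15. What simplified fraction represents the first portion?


Total parts = 21 + 15 = 36
First part fraction = 21/36
Simplify: 21/36 = 7/12

7/12


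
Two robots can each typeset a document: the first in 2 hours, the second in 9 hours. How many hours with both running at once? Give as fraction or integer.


Rate of A = 1/2 job per hour
Rate of B = 1/9 job per hour
Combined rate = 1/2 + 1/9
Find common denominator: (9 + 2)/(2*9) = 11/18
Combined rate = 11/18 job per hour
Time together = 1 / (11/18) = 18/11 hours

18/11


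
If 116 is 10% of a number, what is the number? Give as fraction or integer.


Given: 116 is 10% of the whole
Set up: 116 = 10/100 * whole
whole = 116 * 100 / 10
whole = 11600 / 10
whole = 1160

1160


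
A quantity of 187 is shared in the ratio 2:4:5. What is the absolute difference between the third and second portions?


Total parts = 2 + 4 + 5 = 11
Value per part = 187 / 11 = 17
Shares: 2*17=34, 4*17=68, 5*17=85
Third share = 85, second share = 68
Difference = |85 - 68| = 17

17


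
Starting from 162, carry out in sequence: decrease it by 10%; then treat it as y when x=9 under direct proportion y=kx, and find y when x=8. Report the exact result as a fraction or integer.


Start with 162.
Step 1: Decrease by 10%: 162 * 90/100 = 729/5
Step 2: Direct prop: k = (729/5)/9; new y = k*8 = 729/5*8/9 = 648/5
Final result = 648/5

648/5


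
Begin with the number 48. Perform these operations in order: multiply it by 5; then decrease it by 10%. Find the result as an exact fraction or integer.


Start with 48.
Step 1: Multiply by 5: 48 * 5 = 240
Step 2: Decrease by 10%: 240 * 90/100 = 216
Final result = 216

216


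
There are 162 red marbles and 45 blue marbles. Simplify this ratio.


Find GCD(162, 45)
GCD = 9
Divide both by 9: 162/9 = 18, 45/9 = 5
Simplified ratio = 18:5

18:5


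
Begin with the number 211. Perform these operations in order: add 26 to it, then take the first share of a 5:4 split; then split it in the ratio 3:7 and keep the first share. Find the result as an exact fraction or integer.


Start with 211.
Step 1: Add 26: 211+26=237; split 5:4 first = 237*5/9 = 395/3
Step 2: Split 3:7, first share = 395/3 * 3/10 = 79/2
Final result = 79/2

79/2


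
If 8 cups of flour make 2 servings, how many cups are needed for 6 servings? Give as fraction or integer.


Original: 8 cups for 2 servings
Target servings = 6
Scaling factor = 6/2
New amount = 8 * 6/2
= 48/2
= 24 cups

24


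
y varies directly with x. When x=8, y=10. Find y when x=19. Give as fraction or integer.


Direct proportion: y = kx
Find k: k = 10/8 = 5/4
Compute y at x=19: y = 5/4 * 19
y = 95/4

95/4


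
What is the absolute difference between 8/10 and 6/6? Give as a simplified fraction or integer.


Simplify: 8/10 = 4/5 and 6/6 = 1
Find common denominator: LCD = 5
Convert: 4/5 and 5/5
Difference = |4 - 5|/5 = 1/5
Simplified = 1/5

1/5


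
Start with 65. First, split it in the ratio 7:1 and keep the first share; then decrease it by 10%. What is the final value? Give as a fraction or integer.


Start with 65.
Step 1: Split 7:1, first share = 65 * 7/8 = 455/8
Step 2: Decrease by 10%: 455/8 * 90/100 = 819/16
Final result = 819/16

819/16


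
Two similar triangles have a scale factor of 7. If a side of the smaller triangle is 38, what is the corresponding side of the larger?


Similar triangles have proportional sides
Scale factor = 7
Smaller side = 38
Corresponding larger side = 38 * 7
= 266

266


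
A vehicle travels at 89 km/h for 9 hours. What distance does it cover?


Using distance = speed * time
Speed = 89 km/h
Time = 9 hours
Distance = 89 * 9
= 801 km

801


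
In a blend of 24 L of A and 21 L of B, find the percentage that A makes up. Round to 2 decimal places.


Volume of A = 24 L
Volume of B = 21 L
Total volume = 24 + 21 = 45 L
Percentage of A = (24/45) * 100
= 53.33%

53.33


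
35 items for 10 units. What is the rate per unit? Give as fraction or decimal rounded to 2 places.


Total items = 35
Number of units = 10
Unit rate = 35 / 10
= 3.50 items per unit

3.50


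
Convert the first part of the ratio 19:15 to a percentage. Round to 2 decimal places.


Total parts = 19 + 15 = 34
First part fraction = 19/34
Percentage = (19/34) * 100
= 0.558824 * 100
= 55.88%

55.88


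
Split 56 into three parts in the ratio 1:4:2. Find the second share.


Ratio = 1:4:2
Total parts = 1 + 4 + 2 = 7
Value per part = 56 / 7 = 8
First share = 1 * 8 = 8
Middle share = 4 * 8 = 32
Third share = 2 * 8 = 16

32


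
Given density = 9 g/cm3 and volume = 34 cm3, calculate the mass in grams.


Using mass = density * volume
Density = 9 g/cm3
Volume = 34 cm3
Mass = 9 * 34
= 306 g

306


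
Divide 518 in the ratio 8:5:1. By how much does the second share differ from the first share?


Total parts = 8 + 5 + 1 = 14
Value per part = 518 / 14 = 37
Shares: 8*37=296, 5*37=185, 1*37=37
Second share = 185, first share = 296
Difference = |185 - 296| = 111

111


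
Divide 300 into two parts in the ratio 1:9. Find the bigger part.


Total parts = 1 + 9 = 10
Value per part = 300 / 10 = 30
First share = 1 * 30 = 30
Second share = 9 * 30 = 270
Larger share = 270

270


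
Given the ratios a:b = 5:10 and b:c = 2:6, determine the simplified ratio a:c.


Given a:b = 5:10 and b:c = 2:6
Make b consistent. Multiply first ratio by 2: a:b = 10:20
Multiply second ratio by 10: b:c = 20:60
Now b = 20 in both, so a:b:c = 10:20:60
Therefore a:c = 10:60
Simplify by GCD: a:c = 1:6

1:6


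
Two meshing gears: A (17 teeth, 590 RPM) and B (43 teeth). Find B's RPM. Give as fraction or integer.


Gear ratio: teeth_A * RPM_A = teeth_B * RPM_B
17 * 590 = 43 * RPM_B
10030 = 43 * RPM_B
RPM_B = 10030 / 43
RPM_B = 10030/43

10030/43


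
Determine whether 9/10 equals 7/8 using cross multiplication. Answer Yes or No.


Cross multiply to check 9/10 = 7/8
Left cross product: 9 * 8 = 72
Right cross product: 10 * 7 = 70
72 != 70
Not equal, so proportions differ => No

No


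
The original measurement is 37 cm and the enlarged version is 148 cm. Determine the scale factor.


Original length = 37 cm
Scaled length = 148 cm
Scale factor = 148 / 37
= 4

4


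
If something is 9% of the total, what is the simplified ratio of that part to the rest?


Part = 9%, Remainder = 91%
Ratio = 9:91
GCD(9, 91) = 1
Simplify: 9:91 = 9:91

9:91


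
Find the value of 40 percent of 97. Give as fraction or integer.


Compute 40% of 97
Convert percentage: 40% = 40/100
Multiply: 97 * 40/100
= 3880/100
= 194/5

194/5


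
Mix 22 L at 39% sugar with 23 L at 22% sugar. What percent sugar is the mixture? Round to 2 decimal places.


Solute in mixture 1 = 39% of 22 L = 22*39/100 = 429/50 L
Solute in mixture 2 = 22% of 23 L = 23*22/100 = 253/50 L
Total solute = 429/50 + 253/50 = 341/25 L
Total volume = 22 + 23 = 45 L
Final concentration = 341/25/45 * 100 = 30.31%

30.31


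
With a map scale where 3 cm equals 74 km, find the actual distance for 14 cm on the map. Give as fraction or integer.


Map scale: 3 cm = 74 km
Measured distance on map = 14 cm
Set up proportion: 14 * 74 / 3
= 1036 / 3
= 1036/3 km

1036/3


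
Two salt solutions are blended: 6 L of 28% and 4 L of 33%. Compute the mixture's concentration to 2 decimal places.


Solute in mixture 1 = 28% of 6 L = 6*28/100 = 42/25 L
Solute in mixture 2 = 33% of 4 L = 4*33/100 = 33/25 L
Total solute = 42/25 + 33/25 = 3 L
Total volume = 6 + 4 = 10 L
Final concentration = 3/10 * 100 = 30.00%

30.00


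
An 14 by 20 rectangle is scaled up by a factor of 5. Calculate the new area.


Original dimensions: 14 x 20
Enlargement factor = 5
New width = 14 * 5 = 70
New height = 20 * 5 = 100
New area = 70 * 100 = 7000

7000


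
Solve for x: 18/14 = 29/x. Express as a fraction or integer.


Setting up: 18/14 = 29/x
Cross multiply: 18 * x = 14 * 29
18x = 406
x = 406/18
x = 203/9

203/9


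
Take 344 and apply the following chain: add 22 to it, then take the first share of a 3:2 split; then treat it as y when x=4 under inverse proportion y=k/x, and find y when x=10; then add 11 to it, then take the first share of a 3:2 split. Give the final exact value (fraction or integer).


Start with 344.
Step 1: Add 22: 344+22=366; split 3:2 first = 366*3/5 = 1098/5
Step 2: Inverse prop: k = (1098/5)*4; new y = k/10 = 1098/5*4/10 = 2196/25
Step 3: Add 11: 2196/25+11=2471/25; split 3:2 first = 2471/25*3/5 = 7413/125
Final result = 7413/125

7413/125


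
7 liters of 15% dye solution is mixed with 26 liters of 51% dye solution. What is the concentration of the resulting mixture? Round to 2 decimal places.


Solute in mixture 1 = 15% of 7 L = 7*15/100 = 21/20 L
Solute in mixture 2 = 51% of 26 L = 26*51/100 = 663/50 L
Total solute = 21/20 + 663/50 = 1431/100 L
Total volume = 7 + 26 = 33 L
Final concentration = 1431/100/33 * 100 = 43.36%

43.36


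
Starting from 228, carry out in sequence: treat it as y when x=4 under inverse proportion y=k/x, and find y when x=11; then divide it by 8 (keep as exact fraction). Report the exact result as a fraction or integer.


Start with 228.
Step 1: Inverse prop: k = (228)*4; new y = k/11 = 228*4/11 = 912/11
Step 2: Divide by 8: 912/11 / 8 = 114/11
Final result = 114/11

114/11


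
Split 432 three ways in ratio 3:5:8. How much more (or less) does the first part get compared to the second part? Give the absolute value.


Total parts = 3 + 5 + 8 = 16
Value per part = 432 / 16 = 27
Shares: 3*27=81, 5*27=135, 8*27=216
First share = 81, second share = 135
Difference = |81 - 135| = 54

54


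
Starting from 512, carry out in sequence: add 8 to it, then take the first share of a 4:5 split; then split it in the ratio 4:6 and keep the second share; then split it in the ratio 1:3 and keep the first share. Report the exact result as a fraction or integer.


Start with 512.
Step 1: Add 8: 512+8=520; split 4:5 first = 520*4/9 = 2080/9
Step 2: Split 4:6, second share = 2080/9 * 6/10 = 416/3
Step 3: Split 1:3, first share = 416/3 * 1/4 = 104/3
Final result = 104/3

104/3


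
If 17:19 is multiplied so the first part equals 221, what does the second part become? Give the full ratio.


Original ratio: 17:19
First term target: 221
Scale factor = 221 / 17 = 13
Multiply second term: 19 * 13 = 247
Equivalent ratio = 221:247

221:247


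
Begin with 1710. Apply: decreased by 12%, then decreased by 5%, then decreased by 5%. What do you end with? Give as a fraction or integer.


Start: 1710
Step 1: decrease by 12% => multiply by 88/100
  1710 * 88/100 = 7524/5
Step 2: decrease by 5% => multiply by 95/100
  7524/5 * 95/100 = 35739/25
Step 3: decrease by 5% => multiply by 95/100
  35739/25 * 95/100 = 679041/500
Final value = 679041/500

679041/500


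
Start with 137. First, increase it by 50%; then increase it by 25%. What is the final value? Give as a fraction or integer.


Start with 137.
Step 1: Increase by 50%: 137 * 150/100 = 411/2
Step 2: Increase by 25%: 411/2 * 125/100 = 2055/8
Final result = 2055/8

2055/8


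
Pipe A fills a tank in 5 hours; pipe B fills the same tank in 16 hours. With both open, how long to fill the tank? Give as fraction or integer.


Rate of A = 1/5 job per hour
Rate of B = 1/16 job per hour
Combined rate = 1/5 + 1/16
Find common denominator: (16 + 5)/(5*16) = 21/80
Combined rate = 21/80 job per hour
Time together = 1 / (21/80) = 80/21 hours

80/21


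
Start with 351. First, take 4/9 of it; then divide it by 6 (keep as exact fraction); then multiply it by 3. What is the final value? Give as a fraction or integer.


Start with 351.
Step 1: Take 4/9: 351 * 4/9 = 156
Step 2: Divide by 6: 156 / 6 = 26
Step 3: Multiply by 3: 26 * 3 = 78
Final result = 78

78


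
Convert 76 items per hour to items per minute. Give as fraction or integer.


Converting from per hour to per minute
Rate = 76 items per hour
Divide by 60: 76/60
= 19/15 items per minute

19/15


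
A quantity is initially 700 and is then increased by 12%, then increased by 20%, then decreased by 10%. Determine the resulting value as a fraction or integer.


Start: 700
Step 1: increase by 12% => multiply by 112/100
  700 * 112/100 = 784
Step 2: increase by 20% => multiply by 120/100
  784 * 120/100 = 4704/5
Step 3: decrease by 10% => multiply by 90/100
  4704/5 * 90/100 = 21168/25
Final value = 21168/25

21168/25


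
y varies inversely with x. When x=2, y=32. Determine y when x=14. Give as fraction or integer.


Inverse proportion: y = k/x
Find k: k = 2 * 32 = 64
Compute y at x=14: y = 64/14
y = 32/7

32/7


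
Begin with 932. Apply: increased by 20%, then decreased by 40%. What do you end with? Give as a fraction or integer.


Start: 932
Step 1: increase by 20% => multiply by 120/100
  932 * 120/100 = 5592/5
Step 2: decrease by 40% => multiply by 60/100
  5592/5 * 60/100 = 16776/25
Final value = 16776/25

16776/25


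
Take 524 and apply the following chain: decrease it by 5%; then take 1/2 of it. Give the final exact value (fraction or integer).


Start with 524.
Step 1: Decrease by 5%: 524 * 95/100 = 2489/5
Step 2: Take 1/2: 2489/5 * 1/2 = 2489/10
Final result = 2489/10

2489/10


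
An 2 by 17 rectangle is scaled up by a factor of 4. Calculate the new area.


Original dimensions: 2 x 17
Enlargement factor = 4
New width = 2 * 4 = 8
New height = 17 * 4 = 68
New area = 8 * 68 = 544

544


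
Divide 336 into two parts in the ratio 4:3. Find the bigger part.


Total parts = 4 + 3 = 7
Value per part = 336 / 7 = 48
First share = 4 * 48 = 192
Second share = 3 * 48 = 144
Larger share = 192

192


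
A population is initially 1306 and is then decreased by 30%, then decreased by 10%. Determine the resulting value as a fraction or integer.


Start: 1306
Step 1: decrease by 30% => multiply by 70/100
  1306 * 70/100 = 4571/5
Step 2: decrease by 10% => multiply by 90/100
  4571/5 * 90/100 = 41139/50
Final value = 41139/50

41139/50


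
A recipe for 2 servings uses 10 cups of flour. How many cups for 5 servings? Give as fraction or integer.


Original: 10 cups for 2 servings
Target servings = 5
Scaling factor = 5/2
New amount = 10 * 5/2
= 50/2
= 25 cups

25


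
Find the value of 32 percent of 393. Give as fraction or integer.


Compute 32% of 393
Convert percentage: 32% = 32/100
Multiply: 393 * 32/100
= 12576/100
= 3144/25

3144/25


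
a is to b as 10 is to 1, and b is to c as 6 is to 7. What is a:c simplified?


Given a:b = 10:1 and b:c = 6:7
Make b consistent. Multiply first ratio by 6: a:b = 60:6
Multiply second ratio by 1: b:c = 6:7
Now b = 6 in both, so a:b:c = 60:6:7
Therefore a:c = 60:7
Simplify by GCD: a:c = 60:7

60:7


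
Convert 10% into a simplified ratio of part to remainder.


Part = 10%, Remainder = 90%
Ratio = 10:90
GCD(10, 90) = 10
Simplify: 1:9 = 1:9

1:9


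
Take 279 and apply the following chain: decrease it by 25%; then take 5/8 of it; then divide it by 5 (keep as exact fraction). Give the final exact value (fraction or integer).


Start with 279.
Step 1: Decrease by 25%: 279 * 75/100 = 837/4
Step 2: Take 5/8: 837/4 * 5/8 = 4185/32
Step 3: Divide by 5: 4185/32 / 5 = 837/32
Final result = 837/32

837/32


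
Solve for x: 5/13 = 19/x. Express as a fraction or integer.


Setting up: 5/13 = 19/x
Cross multiply: 5 * x = 13 * 19
5x = 247
x = 247/5
x = 247/5

247/5


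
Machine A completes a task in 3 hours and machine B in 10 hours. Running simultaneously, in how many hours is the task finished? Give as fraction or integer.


Rate of A = 1/3 job per hour
Rate of B = 1/10 job per hour
Combined rate = 1/3 + 1/10
Find common denominator: (10 + 3)/(3*10) = 13/30
Combined rate = 13/30 job per hour
Time together = 1 / (13/30) = 30/13 hours

30/13


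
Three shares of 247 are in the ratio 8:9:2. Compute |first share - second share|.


Total parts = 8 + 9 + 2 = 19
Value per part = 247 / 19 = 13
Shares: 8*13=104, 9*13=117, 2*13=26
First share = 104, second share = 117
Difference = |104 - 117| = 13

13


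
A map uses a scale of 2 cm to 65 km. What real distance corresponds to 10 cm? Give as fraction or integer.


Map scale: 2 cm = 65 km
Measured distance on map = 10 cm
Set up proportion: 10 * 65 / 2
= 650 / 2
= 325 km

325


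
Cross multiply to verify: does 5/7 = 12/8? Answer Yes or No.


Cross multiply to check 5/7 = 12/8
Left cross product: 5 * 8 = 40
Right cross product: 7 * 12 = 84
40 != 84
Not equal, so proportions differ => No

No


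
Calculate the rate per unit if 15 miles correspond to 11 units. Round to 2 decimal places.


Total miles = 15
Number of units = 11
Unit rate = 15 / 11
= 1.36 miles per unit

1.36


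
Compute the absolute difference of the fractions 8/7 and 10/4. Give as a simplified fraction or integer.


Simplify: 8/7 = 8/7 and 10/4 = 5/2
Find common denominator: LCD = 14
Convert: 16/14 and 35/14
Difference = |16 - 35|/14 = 19/14
Simplified = 19/14

19/14


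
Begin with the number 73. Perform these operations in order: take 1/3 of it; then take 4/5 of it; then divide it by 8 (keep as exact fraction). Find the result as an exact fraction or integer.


Start with 73.
Step 1: Take 1/3: 73 * 1/3 = 73/3
Step 2: Take 4/5: 73/3 * 4/5 = 292/15
Step 3: Divide by 8: 292/15 / 8 = 73/30
Final result = 73/30

73/30


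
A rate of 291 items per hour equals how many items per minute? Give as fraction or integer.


Converting from per hour to per minute
Rate = 291 items per hour
Divide by 60: 291/60
= 97/20 items per minute

97/20


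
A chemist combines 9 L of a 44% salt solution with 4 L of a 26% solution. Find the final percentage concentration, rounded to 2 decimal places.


Solute in mixture 1 = 44% of 9 L = 9*44/100 = 99/25 L
Solute in mixture 2 = 26% of 4 L = 4*26/100 = 26/25 L
Total solute = 99/25 + 26/25 = 5 L
Total volume = 9 + 4 = 13 L
Final concentration = 5/13 * 100 = 38.46%

38.46


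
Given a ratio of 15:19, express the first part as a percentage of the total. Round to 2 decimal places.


Total parts = 15 + 19 = 34
First part fraction = 15/34
Percentage = (15/34) * 100
= 0.441176 * 100
= 44.12%

44.12


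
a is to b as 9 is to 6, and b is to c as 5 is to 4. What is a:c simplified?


Given a:b = 9:6 and b:c = 5:4
Make b consistent. Multiply first ratio by 5: a:b = 45:30
Multiply second ratio by 6: b:c = 30:24
Now b = 30 in both, so a:b:c = 45:30:24
Therefore a:c = 45:24
Simplify by GCD: a:c = 15:8

15:8


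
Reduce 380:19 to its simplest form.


Find GCD(380, 19)
GCD = 19
Divide both by 19: 380/19 = 20, 19/19 = 1
Simplified ratio = 20:1

20:1


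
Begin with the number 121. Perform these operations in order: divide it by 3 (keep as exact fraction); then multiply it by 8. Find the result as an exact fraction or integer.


Start with 121.
Step 1: Divide by 3: 121 / 3 = 121/3
Step 2: Multiply by 8: 121/3 * 8 = 968/3
Final result = 968/3

968/3


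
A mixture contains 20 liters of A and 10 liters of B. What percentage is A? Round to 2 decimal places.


Volume of A = 20 L
Volume of B = 10 L
Total volume = 20 + 10 = 30 L
Percentage of A = (20/30) * 100
= 66.67%

66.67


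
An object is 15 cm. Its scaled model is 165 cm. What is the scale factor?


Original length = 15 cm
Scaled length = 165 cm
Scale factor = 165 / 15
= 11

11


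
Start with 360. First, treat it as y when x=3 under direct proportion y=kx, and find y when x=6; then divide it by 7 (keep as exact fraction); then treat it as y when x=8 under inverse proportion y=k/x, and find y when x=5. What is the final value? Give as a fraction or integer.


Start with 360.
Step 1: Direct prop: k = (360)/3; new y = k*6 = 360*6/3 = 720
Step 2: Divide by 7: 720 / 7 = 720/7
Step 3: Inverse prop: k = (720/7)*8; new y = k/5 = 720/7*8/5 = 1152/7
Final result = 1152/7

1152/7


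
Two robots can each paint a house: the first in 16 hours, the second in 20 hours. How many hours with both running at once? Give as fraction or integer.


Rate of A = 1/16 job per hour
Rate of B = 1/20 job per hour
Combined rate = 1/16 + 1/20
Find common denominator: (20 + 16)/(16*20) = 36/320
Combined rate = 9/80 job per hour
Time together = 1 / (9/80) = 80/9 hours

80/9


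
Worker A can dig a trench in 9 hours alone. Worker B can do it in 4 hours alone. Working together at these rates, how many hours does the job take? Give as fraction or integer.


Rate of A = 1/9 job per hour
Rate of B = 1/4 job per hour
Combined rate = 1/9 + 1/4
Find common denominator: (4 + 9)/(9*4) = 13/36
Combined rate = 13/36 job per hour
Time together = 1 / (13/36) = 36/13 hours

36/13


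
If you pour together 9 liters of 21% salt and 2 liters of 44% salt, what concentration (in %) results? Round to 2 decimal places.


Solute in mixture 1 = 21% of 9 L = 9*21/100 = 189/100 L
Solute in mixture 2 = 44% of 2 L = 2*44/100 = 22/25 L
Total solute = 189/100 + 22/25 = 277/100 L
Total volume = 9 + 2 = 11 L
Final concentration = 277/100/11 * 100 = 25.18%

25.18


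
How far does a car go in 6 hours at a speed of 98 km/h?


Using distance = speed * time
Speed = 98 km/h
Time = 6 hours
Distance = 98 * 6
= 588 km

588


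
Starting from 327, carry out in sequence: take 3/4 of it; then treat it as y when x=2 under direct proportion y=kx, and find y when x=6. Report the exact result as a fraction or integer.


Start with 327.
Step 1: Take 3/4: 327 * 3/4 = 981/4
Step 2: Direct prop: k = (981/4)/2; new y = k*6 = 981/4*6/2 = 2943/4
Final result = 2943/4

2943/4


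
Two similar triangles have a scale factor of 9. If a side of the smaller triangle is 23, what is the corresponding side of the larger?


Similar triangles have proportional sides
Scale factor = 9
Smaller side = 23
Corresponding larger side = 23 * 9
= 207

207


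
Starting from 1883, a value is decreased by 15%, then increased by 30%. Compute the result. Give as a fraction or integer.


Start: 1883
Step 1: decrease by 15% => multiply by 85/100
  1883 * 85/100 = 32011/20
Step 2: increase by 30% => multiply by 130/100
  32011/20 * 130/100 = 416143/200
Final value = 416143/200

416143/200


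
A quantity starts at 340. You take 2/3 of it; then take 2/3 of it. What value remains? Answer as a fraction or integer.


Start with 340.
Step 1: Take 2/3: 340 * 2/3 = 680/3
Step 2: Take 2/3: 680/3 * 2/3 = 1360/9
Final result = 1360/9

1360/9


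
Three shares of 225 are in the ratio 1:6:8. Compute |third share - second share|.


Total parts = 1 + 6 + 8 = 15
Value per part = 225 / 15 = 15
Shares: 1*15=15, 6*15=90, 8*15=120
Third share = 120, second share = 90
Difference = |120 - 90| = 30

30


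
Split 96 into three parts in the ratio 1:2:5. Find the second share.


Ratio = 1:2:5
Total parts = 1 + 2 + 5 = 8
Value per part = 96 / 8 = 12
First share = 1 * 12 = 12
Middle share = 2 * 12 = 24
Third share = 5 * 12 = 60

24


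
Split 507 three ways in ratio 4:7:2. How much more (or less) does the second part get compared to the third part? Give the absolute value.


Total parts = 4 + 7 + 2 = 13
Value per part = 507 / 13 = 39
Shares: 4*39=156, 7*39=273, 2*39=78
Second share = 273, third share = 78
Difference = |273 - 78| = 195

195


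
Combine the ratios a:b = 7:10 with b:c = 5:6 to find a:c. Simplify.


Given a:b = 7:10 and b:c = 5:6
Make b consistent. Multiply first ratio by 5: a:b = 35:50
Multiply second ratio by 10: b:c = 50:60
Now b = 50 in both, so a:b:c = 35:50:60
Therefore a:c = 35:60
Simplify by GCD: a:c = 7:12

7:12


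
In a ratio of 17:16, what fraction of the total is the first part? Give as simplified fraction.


Total parts = 17 + 16 = 33
First part fraction = 17/33
Simplify: 17/33 = 17/33

17/33


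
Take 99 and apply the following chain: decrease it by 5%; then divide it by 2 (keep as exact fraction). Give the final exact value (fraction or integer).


Start with 99.
Step 1: Decrease by 5%: 99 * 95/100 = 1881/20
Step 2: Divide by 2: 1881/20 / 2 = 1881/40
Final result = 1881/40

1881/40


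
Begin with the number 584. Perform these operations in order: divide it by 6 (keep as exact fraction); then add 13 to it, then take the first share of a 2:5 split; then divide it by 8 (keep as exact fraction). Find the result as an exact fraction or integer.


Start with 584.
Step 1: Divide by 6: 584 / 6 = 292/3
Step 2: Add 13: 292/3+13=331/3; split 2:5 first = 331/3*2/7 = 662/21
Step 3: Divide by 8: 662/21 / 8 = 331/84
Final result = 331/84

331/84


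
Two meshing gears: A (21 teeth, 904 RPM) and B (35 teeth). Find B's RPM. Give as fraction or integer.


Gear ratio: teeth_A * RPM_A = teeth_B * RPM_B
21 * 904 = 35 * RPM_B
18984 = 35 * RPM_B
RPM_B = 18984 / 35
RPM_B = 2712/5

2712/5


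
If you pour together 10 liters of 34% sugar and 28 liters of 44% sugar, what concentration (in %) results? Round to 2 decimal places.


Solute in mixture 1 = 34% of 10 L = 10*34/100 = 17/5 L
Solute in mixture 2 = 44% of 28 L = 28*44/100 = 308/25 L
Total solute = 17/5 + 308/25 = 393/25 L
Total volume = 10 + 28 = 38 L
Final concentration = 393/25/38 * 100 = 41.37%

41.37


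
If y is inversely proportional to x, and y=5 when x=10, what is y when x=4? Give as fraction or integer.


Inverse proportion: y = k/x
Find k: k = 10 * 5 = 50
Compute y at x=4: y = 50/4
y = 25/2

25/2


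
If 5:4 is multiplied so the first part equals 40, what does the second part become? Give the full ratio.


Original ratio: 5:4
First term target: 40
Scale factor = 40 / 5 = 8
Multiply second term: 4 * 8 = 32
Equivalent ratio = 40:32

40:32


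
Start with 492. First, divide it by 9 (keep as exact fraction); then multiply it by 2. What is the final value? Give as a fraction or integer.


Start with 492.
Step 1: Divide by 9: 492 / 9 = 164/3
Step 2: Multiply by 2: 164/3 * 2 = 328/3
Final result = 328/3

328/3


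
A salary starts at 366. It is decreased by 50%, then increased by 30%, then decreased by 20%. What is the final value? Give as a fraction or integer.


Start: 366
Step 1: decrease by 50% => multiply by 50/100
  366 * 50/100 = 183
Step 2: increase by 30% => multiply by 130/100
  183 * 130/100 = 2379/10
Step 3: decrease by 20% => multiply by 80/100
  2379/10 * 80/100 = 4758/25
Final value = 4758/25

4758/25


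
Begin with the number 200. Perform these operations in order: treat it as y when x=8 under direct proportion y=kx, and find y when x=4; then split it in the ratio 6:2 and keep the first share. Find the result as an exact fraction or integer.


Start with 200.
Step 1: Direct prop: k = (200)/8; new y = k*4 = 200*4/8 = 100
Step 2: Split 6:2, first share = 100 * 6/8 = 75
Final result = 75

75


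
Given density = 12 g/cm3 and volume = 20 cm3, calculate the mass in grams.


Using mass = density * volume
Density = 12 g/cm3
Volume = 20 cm3
Mass = 12 * 20
= 240 g

240


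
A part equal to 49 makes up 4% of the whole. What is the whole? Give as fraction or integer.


Given: 49 is 4% of the whole
Set up: 49 = 4/100 * whole
whole = 49 * 100 / 4
whole = 4900 / 4
whole = 1225

1225


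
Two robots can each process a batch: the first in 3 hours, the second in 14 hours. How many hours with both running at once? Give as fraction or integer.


Rate of A = 1/3 job per hour
Rate of B = 1/14 job per hour
Combined rate = 1/3 + 1/14
Find common denominator: (14 + 3)/(3*14) = 17/42
Combined rate = 17/42 job per hour
Time together = 1 / (17/42) = 42/17 hours

42/17


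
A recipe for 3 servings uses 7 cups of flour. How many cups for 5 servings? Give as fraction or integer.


Original: 7 cups for 3 servings
Target servings = 5
Scaling factor = 5/3
New amount = 7 * 5/3
= 35/3
= 35/3 cups

35/3


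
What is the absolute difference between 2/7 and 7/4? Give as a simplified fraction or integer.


Simplify: 2/7 = 2/7 and 7/4 = 7/4
Find common denominator: LCD = 28
Convert: 8/28 and 49/28
Difference = |8 - 49|/28 = 41/28
Simplified = 41/28

41/28


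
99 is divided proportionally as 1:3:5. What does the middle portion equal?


Ratio = 1:3:5
Total parts = 1 + 3 + 5 = 9
Value per part = 99 / 9 = 11
First share = 1 * 11 = 11
Middle share = 3 * 11 = 33
Third share = 5 * 11 = 55

33


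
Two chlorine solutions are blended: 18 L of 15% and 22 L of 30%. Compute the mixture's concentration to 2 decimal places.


Solute in mixture 1 = 15% of 18 L = 18*15/100 = 27/10 L
Solute in mixture 2 = 30% of 22 L = 22*30/100 = 33/5 L
Total solute = 27/10 + 33/5 = 93/10 L
Total volume = 18 + 22 = 40 L
Final concentration = 93/10/40 * 100 = 23.25%

23.25


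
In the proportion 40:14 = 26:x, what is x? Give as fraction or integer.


Setting up: 40/14 = 26/x
Cross multiply: 40 * x = 14 * 26
40x = 364
x = 364/40
x = 91/10

91/10


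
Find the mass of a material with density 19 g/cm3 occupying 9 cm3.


Using mass = density * volume
Density = 19 g/cm3
Volume = 9 cm3
Mass = 19 * 9
= 171 g

171


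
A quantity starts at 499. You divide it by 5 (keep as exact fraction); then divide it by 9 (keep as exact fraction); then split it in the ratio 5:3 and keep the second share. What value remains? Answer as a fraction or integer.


Start with 499.
Step 1: Divide by 5: 499 / 5 = 499/5
Step 2: Divide by 9: 499/5 / 9 = 499/45
Step 3: Split 5:3, second share = 499/45 * 3/8 = 499/120
Final result = 499/120

499/120


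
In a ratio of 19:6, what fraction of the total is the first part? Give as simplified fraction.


Total parts = 19 + 6 = 25
First part fraction = 19/25
Simplify: 19/25 = 19/25

19/25


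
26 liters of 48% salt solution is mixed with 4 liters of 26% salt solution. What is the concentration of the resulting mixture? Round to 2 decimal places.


Solute in mixture 1 = 48% of 26 L = 26*48/100 = 312/25 L
Solute in mixture 2 = 26% of 4 L = 4*26/100 = 26/25 L
Total solute = 312/25 + 26/25 = 338/25 L
Total volume = 26 + 4 = 30 L
Final concentration = 338/25/30 * 100 = 45.07%

45.07


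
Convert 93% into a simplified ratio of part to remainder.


Part = 93%, Remainder = 7%
Ratio = 93:7
GCD(93, 7) = 1
Simplify: 93:7 = 93:7

93:7


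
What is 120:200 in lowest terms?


Find GCD(120, 200)
GCD = 40
Divide both by 40: 120/40 = 3, 200/40 = 5
Simplified ratio = 3:5

3:5


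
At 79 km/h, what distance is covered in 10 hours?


Using distance = speed * time
Speed = 79 km/h
Time = 10 hours
Distance = 79 * 10
= 790 km

790


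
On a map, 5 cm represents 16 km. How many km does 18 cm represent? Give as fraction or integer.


Map scale: 5 cm = 16 km
Measured distance on map = 18 cm
Set up proportion: 18 * 16 / 5
= 288 / 5
= 288/5 km

288/5


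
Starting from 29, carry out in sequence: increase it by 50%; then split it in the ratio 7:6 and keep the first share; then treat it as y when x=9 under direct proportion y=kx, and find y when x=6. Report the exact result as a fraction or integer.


Start with 29.
Step 1: Increase by 50%: 29 * 150/100 = 87/2
Step 2: Split 7:6, first share = 87/2 * 7/13 = 609/26
Step 3: Direct prop: k = (609/26)/9; new y = k*6 = 609/26*6/9 = 203/13
Final result = 203/13

203/13


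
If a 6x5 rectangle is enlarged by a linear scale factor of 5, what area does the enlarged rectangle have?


Original dimensions: 6 x 5
Enlargement factor = 5
New width = 6 * 5 = 30
New height = 5 * 5 = 25
New area = 30 * 25 = 750

750


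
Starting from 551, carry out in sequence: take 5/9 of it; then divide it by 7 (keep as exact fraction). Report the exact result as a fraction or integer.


Start with 551.
Step 1: Take 5/9: 551 * 5/9 = 2755/9
Step 2: Divide by 7: 2755/9 / 7 = 2755/63
Final result = 2755/63

2755/63


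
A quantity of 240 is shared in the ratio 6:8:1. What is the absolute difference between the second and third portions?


Total parts = 6 + 8 + 1 = 15
Value per part = 240 / 15 = 16
Shares: 6*16=96, 8*16=128, 1*16=16
Second share = 128, third share = 16
Difference = |128 - 16| = 112

112


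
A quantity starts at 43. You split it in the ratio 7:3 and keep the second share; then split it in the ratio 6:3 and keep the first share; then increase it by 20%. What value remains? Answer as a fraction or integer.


Start with 43.
Step 1: Split 7:3, second share = 43 * 3/10 = 129/10
Step 2: Split 6:3, first share = 129/10 * 6/9 = 43/5
Step 3: Increase by 20%: 43/5 * 120/100 = 258/25
Final result = 258/25

258/25
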